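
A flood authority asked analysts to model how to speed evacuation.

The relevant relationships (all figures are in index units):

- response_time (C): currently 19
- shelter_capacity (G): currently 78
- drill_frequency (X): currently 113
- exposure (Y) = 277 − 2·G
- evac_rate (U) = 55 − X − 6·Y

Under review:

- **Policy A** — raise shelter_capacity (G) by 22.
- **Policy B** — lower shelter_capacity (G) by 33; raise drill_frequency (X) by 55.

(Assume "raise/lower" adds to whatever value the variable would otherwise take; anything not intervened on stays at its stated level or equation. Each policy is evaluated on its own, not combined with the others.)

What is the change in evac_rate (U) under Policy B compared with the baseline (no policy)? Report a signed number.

-451

Baseline:
  G = 78
  X = 113
  Y = 277 − 2·78 = 121
  U = 55 − 113 − 6·121 = -784
Policy B (G − 33, X + 55):
  G = 78 − 33 = 45
  X = 113 + 55 = 168
  Y = 277 − 2·45 = 187
  U = 55 − 168 − 6·187 = -1235
Change in U: -1235 − (-784) = -451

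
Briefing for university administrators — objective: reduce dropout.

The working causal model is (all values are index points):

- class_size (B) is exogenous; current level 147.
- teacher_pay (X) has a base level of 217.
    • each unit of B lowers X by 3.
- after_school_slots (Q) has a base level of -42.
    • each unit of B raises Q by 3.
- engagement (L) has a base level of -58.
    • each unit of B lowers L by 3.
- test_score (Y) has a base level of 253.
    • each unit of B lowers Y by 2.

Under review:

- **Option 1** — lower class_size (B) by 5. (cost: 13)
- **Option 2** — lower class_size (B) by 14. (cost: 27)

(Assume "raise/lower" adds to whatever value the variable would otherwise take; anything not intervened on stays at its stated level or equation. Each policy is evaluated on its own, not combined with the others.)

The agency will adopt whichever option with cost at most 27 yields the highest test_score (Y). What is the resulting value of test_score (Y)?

-13

Option 1 (B − 5):
  B = 147 − 5 = 142
  Y = 253 − 2·142 = -31
Option 2 (B − 14):
  B = 147 − 14 = 133
  Y = 253 − 2·133 = -13
Comparing — Option 1: Y=-31, Option 2: Y=-13. Highest is -13 (Option 2).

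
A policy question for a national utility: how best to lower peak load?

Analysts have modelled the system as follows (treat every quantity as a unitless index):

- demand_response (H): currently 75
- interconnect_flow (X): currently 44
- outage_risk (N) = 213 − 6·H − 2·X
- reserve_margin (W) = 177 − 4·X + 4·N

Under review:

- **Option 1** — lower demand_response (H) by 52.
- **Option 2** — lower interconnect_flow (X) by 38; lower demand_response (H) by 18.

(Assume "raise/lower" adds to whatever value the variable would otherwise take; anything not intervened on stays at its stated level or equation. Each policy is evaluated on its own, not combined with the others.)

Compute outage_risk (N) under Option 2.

-141

Option 2 (X − 38, H − 18):
  H = 75 − 18 = 57
  X = 44 − 38 = 6
  N = 213 − 6·57 − 2·6 = -141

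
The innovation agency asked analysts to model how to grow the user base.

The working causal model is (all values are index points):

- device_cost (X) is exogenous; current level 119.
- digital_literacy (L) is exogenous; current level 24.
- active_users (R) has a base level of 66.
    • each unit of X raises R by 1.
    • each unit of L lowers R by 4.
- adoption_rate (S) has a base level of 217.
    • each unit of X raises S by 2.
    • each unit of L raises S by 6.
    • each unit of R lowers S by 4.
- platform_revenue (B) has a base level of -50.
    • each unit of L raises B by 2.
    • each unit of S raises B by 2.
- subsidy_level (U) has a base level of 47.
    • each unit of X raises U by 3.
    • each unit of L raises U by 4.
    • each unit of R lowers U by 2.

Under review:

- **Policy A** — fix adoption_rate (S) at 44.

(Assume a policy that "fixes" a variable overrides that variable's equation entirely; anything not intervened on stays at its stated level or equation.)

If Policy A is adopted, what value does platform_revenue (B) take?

Policy A (S := 44):
  X = 119
  L = 24
  R = 66 + 119 − 4·24 = 89
  S = 44
  B = -50 + 2·24 + 2·44 = 86

86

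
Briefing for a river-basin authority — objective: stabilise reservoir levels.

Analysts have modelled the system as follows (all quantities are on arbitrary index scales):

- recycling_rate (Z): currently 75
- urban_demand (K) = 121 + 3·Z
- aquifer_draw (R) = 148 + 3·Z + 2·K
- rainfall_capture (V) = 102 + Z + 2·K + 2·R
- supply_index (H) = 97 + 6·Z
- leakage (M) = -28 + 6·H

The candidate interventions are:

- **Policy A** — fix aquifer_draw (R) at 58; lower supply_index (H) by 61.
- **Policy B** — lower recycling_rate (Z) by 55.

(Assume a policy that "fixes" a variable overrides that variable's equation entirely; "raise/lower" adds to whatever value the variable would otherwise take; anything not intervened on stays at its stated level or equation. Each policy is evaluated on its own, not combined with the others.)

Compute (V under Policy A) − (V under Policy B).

-639

Policy A (R := 58, H − 61):
  Z = 75
  K = 121 + 3·75 = 346
  R = 58
  V = 102 + 75 + 2·346 + 2·58 = 985
Policy B (Z − 55):
  Z = 75 − 55 = 20
  K = 121 + 3·20 = 181
  R = 148 + 3·20 + 2·181 = 570
  V = 102 + 20 + 2·181 + 2·570 = 1624
V: 985 − 1624 = -639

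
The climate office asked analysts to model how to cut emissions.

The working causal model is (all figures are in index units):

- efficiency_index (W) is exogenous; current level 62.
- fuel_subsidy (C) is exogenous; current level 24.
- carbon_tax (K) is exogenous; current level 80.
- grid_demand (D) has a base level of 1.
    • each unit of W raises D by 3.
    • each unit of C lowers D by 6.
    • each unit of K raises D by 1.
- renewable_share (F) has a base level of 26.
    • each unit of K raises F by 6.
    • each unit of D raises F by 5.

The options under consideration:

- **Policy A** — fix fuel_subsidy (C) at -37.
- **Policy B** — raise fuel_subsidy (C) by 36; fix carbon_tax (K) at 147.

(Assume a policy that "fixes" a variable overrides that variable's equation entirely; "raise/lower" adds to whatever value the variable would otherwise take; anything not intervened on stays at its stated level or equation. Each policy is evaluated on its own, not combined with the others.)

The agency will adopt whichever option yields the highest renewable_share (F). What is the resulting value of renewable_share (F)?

2951

Policy A (C := -37):
  W = 62
  C = -37
  K = 80
  D = 1 + 3·62 − 6·(-37) + 80 = 489
  F = 26 + 6·80 + 5·489 = 2951
Policy B (C + 36, K := 147):
  W = 62
  C = 24 + 36 = 60
  K = 147
  D = 1 + 3·62 − 6·60 + 147 = -26
  F = 26 + 6·147 + 5·(-26) = 778
Comparing — Policy A: F=2951, Policy B: F=778. Highest is 2951 (Policy A).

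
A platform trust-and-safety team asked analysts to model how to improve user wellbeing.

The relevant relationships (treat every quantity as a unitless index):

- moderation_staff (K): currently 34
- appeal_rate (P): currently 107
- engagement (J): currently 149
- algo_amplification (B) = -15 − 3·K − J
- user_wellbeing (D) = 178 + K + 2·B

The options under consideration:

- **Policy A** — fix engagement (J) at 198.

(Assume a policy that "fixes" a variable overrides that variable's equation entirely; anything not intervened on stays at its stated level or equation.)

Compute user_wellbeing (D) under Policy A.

-418

Policy A (J := 198):
  K = 34
  J = 198
  B = -15 − 3·34 − 198 = -315
  D = 178 + 34 + 2·(-315) = -418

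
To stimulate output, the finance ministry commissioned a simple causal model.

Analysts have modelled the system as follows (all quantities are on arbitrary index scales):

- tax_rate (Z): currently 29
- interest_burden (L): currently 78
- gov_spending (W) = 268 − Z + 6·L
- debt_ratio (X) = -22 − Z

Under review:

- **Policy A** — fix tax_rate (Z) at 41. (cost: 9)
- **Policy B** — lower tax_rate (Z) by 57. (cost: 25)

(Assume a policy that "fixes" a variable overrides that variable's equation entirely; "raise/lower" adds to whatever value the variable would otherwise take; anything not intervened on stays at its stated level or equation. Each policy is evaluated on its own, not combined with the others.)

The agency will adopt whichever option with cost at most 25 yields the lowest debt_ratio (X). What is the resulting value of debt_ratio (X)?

-63

Policy A (Z := 41):
  Z = 41
  X = -22 − 41 = -63
Policy B (Z − 57):
  Z = 29 − 57 = -28
  X = -22 − (-28) = 6
Comparing — Policy A: X=-63, Policy B: X=6. Lowest is -63 (Policy A).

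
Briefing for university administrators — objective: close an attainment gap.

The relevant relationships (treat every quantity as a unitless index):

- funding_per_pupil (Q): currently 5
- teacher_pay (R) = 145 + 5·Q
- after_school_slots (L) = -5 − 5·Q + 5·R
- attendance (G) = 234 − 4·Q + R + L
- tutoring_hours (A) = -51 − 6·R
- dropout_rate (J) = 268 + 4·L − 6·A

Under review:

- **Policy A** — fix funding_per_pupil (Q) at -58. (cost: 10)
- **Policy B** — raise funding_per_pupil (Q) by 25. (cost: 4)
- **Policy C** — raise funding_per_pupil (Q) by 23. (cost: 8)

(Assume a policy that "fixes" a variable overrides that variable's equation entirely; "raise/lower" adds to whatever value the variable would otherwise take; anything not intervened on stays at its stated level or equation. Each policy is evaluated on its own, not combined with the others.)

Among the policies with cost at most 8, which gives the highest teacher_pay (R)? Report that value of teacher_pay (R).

Policy B (Q + 25):
  Q = 5 + 25 = 30
  R = 145 + 5·30 = 295
Policy C (Q + 23):
  Q = 5 + 23 = 28
  R = 145 + 5·28 = 285
Comparing — Policy B: R=295, Policy C: R=285. Highest is 295 (Policy B).

295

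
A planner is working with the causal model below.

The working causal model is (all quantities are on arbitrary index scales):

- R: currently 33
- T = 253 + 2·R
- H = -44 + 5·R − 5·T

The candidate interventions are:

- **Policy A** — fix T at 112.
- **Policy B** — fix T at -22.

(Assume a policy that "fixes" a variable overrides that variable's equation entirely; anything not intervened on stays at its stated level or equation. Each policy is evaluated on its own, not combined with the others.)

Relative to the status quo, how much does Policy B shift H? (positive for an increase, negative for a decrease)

Baseline:
  R = 33
  T = 253 + 2·33 = 319
  H = -44 + 5·33 − 5·319 = -1474
Policy B (T := -22):
  R = 33
  T = -22
  H = -44 + 5·33 − 5·(-22) = 231
Change in H: 231 − (-1474) = 1705

1705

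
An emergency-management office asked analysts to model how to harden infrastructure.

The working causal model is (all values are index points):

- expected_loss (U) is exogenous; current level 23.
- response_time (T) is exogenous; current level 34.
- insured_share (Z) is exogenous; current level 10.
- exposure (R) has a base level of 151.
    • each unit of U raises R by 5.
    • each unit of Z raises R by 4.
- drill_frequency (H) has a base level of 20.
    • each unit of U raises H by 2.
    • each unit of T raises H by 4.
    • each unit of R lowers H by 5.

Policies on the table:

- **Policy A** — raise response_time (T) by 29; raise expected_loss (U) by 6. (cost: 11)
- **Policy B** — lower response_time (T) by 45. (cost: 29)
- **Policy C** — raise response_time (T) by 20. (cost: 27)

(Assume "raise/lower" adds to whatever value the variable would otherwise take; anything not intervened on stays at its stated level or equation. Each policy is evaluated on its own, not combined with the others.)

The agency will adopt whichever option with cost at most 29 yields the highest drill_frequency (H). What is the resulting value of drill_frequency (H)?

-1248

Policy A (T + 29, U + 6):
  U = 23 + 6 = 29
  T = 34 + 29 = 63
  Z = 10
  R = 151 + 5·29 + 4·10 = 336
  H = 20 + 2·29 + 4·63 − 5·336 = -1350
Policy B (T − 45):
  U = 23
  T = 34 − 45 = -11
  Z = 10
  R = 151 + 5·23 + 4·10 = 306
  H = 20 + 2·23 + 4·(-11) − 5·306 = -1508
Policy C (T + 20):
  U = 23
  T = 34 + 20 = 54
  Z = 10
  R = 151 + 5·23 + 4·10 = 306
  H = 20 + 2·23 + 4·54 − 5·306 = -1248
Comparing — Policy A: H=-1350, Policy B: H=-1508, Policy C: H=-1248. Highest is -1248 (Policy C).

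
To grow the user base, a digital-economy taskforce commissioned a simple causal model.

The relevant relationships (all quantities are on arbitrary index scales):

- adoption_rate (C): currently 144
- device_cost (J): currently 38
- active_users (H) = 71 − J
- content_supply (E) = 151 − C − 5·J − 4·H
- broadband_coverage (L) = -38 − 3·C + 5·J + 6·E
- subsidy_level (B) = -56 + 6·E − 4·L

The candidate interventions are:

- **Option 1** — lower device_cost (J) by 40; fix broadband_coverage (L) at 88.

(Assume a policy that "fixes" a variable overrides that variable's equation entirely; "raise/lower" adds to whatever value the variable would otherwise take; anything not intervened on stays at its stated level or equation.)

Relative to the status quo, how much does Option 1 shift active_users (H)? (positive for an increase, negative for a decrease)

40

Baseline:
  J = 38
  H = 71 − 38 = 33
Option 1 (J − 40, L := 88):
  J = 38 − 40 = -2
  H = 71 − (-2) = 73
Change in H: 73 − 33 = 40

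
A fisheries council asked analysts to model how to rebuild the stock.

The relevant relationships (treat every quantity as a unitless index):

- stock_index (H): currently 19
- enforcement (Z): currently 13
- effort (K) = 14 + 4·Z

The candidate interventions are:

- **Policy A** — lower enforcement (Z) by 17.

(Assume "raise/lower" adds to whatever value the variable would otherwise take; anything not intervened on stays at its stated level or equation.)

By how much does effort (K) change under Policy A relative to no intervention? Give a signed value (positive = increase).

-68

Baseline:
  Z = 13
  K = 14 + 4·13 = 66
Policy A (Z − 17):
  Z = 13 − 17 = -4
  K = 14 + 4·(-4) = -2
Change in K: -2 − 66 = -68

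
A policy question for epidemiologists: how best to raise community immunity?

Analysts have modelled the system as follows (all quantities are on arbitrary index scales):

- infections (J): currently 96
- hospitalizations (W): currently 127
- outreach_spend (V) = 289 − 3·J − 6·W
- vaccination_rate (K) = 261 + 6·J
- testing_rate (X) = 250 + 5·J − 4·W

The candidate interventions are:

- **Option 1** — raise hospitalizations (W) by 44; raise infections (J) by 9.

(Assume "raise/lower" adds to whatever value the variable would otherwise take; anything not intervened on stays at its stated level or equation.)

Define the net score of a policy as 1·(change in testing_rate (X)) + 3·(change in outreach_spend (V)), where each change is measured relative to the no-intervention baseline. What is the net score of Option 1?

Baseline:
  J = 96
  W = 127
  V = 289 − 3·96 − 6·127 = -761
  X = 250 + 5·96 − 4·127 = 222
Option 1 (W + 44, J + 9):
  J = 96 + 9 = 105
  W = 127 + 44 = 171
  V = 289 − 3·105 − 6·171 = -1052
  X = 250 + 5·105 − 4·171 = 91
ΔX = 91 − 222 = -131; ΔV = -1052 − (-761) = -291
Score = 1·(-131) + 3·(-291) = -1004

-1004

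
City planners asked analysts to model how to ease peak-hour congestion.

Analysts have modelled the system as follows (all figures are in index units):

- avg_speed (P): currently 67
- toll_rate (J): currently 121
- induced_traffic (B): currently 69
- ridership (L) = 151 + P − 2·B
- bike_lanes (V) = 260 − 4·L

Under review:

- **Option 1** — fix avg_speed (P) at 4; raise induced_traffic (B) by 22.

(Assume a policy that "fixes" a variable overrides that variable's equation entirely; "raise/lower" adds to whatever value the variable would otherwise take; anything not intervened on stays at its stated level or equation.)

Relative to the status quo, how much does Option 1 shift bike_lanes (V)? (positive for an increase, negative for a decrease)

Baseline:
  P = 67
  B = 69
  L = 151 + 67 − 2·69 = 80
  V = 260 − 4·80 = -60
Option 1 (P := 4, B + 22):
  P = 4
  B = 69 + 22 = 91
  L = 151 + 4 − 2·91 = -27
  V = 260 − 4·(-27) = 368
Change in V: 368 − (-60) = 428

428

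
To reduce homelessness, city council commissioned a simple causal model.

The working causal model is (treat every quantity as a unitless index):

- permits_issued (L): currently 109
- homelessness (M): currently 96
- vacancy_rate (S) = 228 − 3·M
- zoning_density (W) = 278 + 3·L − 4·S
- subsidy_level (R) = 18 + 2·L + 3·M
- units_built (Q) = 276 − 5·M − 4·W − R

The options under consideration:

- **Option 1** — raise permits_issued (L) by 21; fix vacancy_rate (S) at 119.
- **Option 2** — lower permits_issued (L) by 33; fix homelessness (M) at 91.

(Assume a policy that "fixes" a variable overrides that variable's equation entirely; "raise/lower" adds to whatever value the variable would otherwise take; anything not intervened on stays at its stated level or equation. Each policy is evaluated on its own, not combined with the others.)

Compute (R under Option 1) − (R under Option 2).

Option 1 (L + 21, S := 119):
  L = 109 + 21 = 130
  M = 96
  R = 18 + 2·130 + 3·96 = 566
Option 2 (L − 33, M := 91):
  L = 109 − 33 = 76
  M = 91
  R = 18 + 2·76 + 3·91 = 443
R: 566 − 443 = 123

123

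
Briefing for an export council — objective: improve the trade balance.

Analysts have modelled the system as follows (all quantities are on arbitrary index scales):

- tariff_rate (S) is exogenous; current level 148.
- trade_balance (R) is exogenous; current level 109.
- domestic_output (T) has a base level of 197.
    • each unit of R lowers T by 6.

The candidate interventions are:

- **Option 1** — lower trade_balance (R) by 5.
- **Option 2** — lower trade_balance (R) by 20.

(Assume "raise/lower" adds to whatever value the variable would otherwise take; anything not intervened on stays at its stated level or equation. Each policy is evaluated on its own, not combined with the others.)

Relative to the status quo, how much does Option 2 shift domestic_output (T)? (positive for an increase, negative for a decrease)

Baseline:
  R = 109
  T = 197 − 6·109 = -457
Option 2 (R − 20):
  R = 109 − 20 = 89
  T = 197 − 6·89 = -337
Change in T: -337 − (-457) = 120

120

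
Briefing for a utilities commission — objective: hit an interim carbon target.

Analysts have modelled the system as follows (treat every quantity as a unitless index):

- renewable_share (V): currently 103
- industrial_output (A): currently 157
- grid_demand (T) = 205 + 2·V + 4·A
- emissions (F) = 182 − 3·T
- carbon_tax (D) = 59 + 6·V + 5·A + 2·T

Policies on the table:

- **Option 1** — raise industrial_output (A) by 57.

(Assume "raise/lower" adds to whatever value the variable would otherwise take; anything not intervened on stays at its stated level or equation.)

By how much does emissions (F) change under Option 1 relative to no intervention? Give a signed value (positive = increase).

Baseline:
  V = 103
  A = 157
  T = 205 + 2·103 + 4·157 = 1039
  F = 182 − 3·1039 = -2935
Option 1 (A + 57):
  V = 103
  A = 157 + 57 = 214
  T = 205 + 2·103 + 4·214 = 1267
  F = 182 − 3·1267 = -3619
Change in F: -3619 − (-2935) = -684

-684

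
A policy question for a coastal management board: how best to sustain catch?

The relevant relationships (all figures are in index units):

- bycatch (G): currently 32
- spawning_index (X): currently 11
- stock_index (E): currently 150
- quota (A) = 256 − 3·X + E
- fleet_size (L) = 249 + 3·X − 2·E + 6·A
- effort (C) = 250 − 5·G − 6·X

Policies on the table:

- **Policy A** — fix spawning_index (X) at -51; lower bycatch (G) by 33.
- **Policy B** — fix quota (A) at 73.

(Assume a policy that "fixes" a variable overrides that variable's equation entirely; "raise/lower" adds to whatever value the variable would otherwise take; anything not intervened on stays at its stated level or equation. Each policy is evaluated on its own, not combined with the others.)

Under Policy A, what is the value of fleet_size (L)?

3150

Policy A (X := -51, G − 33):
  X = -51
  E = 150
  A = 256 − 3·(-51) + 150 = 559
  L = 249 + 3·(-51) − 2·150 + 6·559 = 3150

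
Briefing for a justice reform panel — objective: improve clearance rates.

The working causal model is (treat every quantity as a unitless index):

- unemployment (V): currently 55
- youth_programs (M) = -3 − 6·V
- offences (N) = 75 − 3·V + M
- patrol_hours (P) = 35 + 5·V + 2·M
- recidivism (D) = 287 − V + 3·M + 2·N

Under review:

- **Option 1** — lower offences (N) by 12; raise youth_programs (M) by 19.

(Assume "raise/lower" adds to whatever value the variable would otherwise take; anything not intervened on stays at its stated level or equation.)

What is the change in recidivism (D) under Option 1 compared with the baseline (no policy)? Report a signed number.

71

Baseline:
  V = 55
  M = -3 − 6·55 = -333
  N = 75 − 3·55 + (-333) = -423
  D = 287 − 55 + 3·(-333) + 2·(-423) = -1613
Option 1 (N − 12, M + 19):
  V = 55
  M = -3 − 6·55 (+19 from intervention) = -314
  N = 75 − 3·55 + (-314) (−12 from intervention) = -416
  D = 287 − 55 + 3·(-314) + 2·(-416) = -1542
Change in D: -1542 − (-1613) = 71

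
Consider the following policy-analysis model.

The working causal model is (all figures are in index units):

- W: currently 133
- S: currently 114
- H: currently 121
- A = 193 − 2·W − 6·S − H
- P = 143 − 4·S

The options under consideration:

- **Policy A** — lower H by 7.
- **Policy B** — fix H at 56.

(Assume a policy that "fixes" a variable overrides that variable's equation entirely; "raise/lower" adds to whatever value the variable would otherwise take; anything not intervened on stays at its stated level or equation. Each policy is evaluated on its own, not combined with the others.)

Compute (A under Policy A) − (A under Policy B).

Policy A (H − 7):
  W = 133
  S = 114
  H = 121 − 7 = 114
  A = 193 − 2·133 − 6·114 − 114 = -871
Policy B (H := 56):
  W = 133
  S = 114
  H = 56
  A = 193 − 2·133 − 6·114 − 56 = -813
A: -871 − (-813) = -58

-58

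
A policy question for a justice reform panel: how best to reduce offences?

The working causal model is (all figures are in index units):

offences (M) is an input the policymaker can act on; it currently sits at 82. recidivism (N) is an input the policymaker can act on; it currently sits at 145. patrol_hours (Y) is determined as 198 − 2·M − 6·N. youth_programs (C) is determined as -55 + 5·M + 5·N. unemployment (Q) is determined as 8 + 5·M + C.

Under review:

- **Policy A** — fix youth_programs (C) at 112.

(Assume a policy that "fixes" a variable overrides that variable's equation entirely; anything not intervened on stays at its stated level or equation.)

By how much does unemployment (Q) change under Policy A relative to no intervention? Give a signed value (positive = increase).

Baseline:
  M = 82
  N = 145
  C = -55 + 5·82 + 5·145 = 1080
  Q = 8 + 5·82 + 1080 = 1498
Policy A (C := 112):
  M = 82
  N = 145
  C = 112
  Q = 8 + 5·82 + 112 = 530
Change in Q: 530 − 1498 = -968

-968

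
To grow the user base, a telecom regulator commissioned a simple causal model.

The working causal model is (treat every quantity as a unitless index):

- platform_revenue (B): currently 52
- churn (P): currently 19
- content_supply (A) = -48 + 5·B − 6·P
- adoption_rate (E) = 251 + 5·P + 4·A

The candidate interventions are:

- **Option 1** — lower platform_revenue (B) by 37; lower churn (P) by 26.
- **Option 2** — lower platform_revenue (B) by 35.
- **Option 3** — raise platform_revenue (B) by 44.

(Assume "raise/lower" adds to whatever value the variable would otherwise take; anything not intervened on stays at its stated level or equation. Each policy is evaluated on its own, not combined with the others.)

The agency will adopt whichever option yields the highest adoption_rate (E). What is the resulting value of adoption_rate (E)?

1618

Option 1 (B − 37, P − 26):
  B = 52 − 37 = 15
  P = 19 − 26 = -7
  A = -48 + 5·15 − 6·(-7) = 69
  E = 251 + 5·(-7) + 4·69 = 492
Option 2 (B − 35):
  B = 52 − 35 = 17
  P = 19
  A = -48 + 5·17 − 6·19 = -77
  E = 251 + 5·19 + 4·(-77) = 38
Option 3 (B + 44):
  B = 52 + 44 = 96
  P = 19
  A = -48 + 5·96 − 6·19 = 318
  E = 251 + 5·19 + 4·318 = 1618
Comparing — Option 1: E=492, Option 2: E=38, Option 3: E=1618. Highest is 1618 (Option 3).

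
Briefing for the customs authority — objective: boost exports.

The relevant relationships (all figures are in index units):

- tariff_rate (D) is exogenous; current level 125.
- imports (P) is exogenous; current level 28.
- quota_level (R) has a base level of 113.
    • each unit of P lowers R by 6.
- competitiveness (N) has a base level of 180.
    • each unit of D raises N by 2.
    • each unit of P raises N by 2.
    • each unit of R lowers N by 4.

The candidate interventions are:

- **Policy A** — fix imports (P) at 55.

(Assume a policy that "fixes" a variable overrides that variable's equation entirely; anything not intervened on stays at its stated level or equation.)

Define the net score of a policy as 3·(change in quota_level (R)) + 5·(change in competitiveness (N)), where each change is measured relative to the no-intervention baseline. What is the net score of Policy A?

3024

Baseline:
  D = 125
  P = 28
  R = 113 − 6·28 = -55
  N = 180 + 2·125 + 2·28 − 4·(-55) = 706
Policy A (P := 55):
  D = 125
  P = 55
  R = 113 − 6·55 = -217
  N = 180 + 2·125 + 2·55 − 4·(-217) = 1408
ΔR = -217 − (-55) = -162; ΔN = 1408 − 706 = 702
Score = 3·(-162) + 5·702 = 3024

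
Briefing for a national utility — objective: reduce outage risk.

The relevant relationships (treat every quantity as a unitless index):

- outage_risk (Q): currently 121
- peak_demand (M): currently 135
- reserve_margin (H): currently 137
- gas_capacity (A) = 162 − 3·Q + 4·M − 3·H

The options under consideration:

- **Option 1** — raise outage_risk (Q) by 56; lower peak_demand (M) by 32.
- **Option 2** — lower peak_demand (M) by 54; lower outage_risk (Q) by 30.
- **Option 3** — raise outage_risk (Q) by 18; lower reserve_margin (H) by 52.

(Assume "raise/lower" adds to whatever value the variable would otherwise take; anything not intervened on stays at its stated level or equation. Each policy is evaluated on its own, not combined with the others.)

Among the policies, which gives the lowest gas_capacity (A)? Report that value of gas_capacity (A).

Option 1 (Q + 56, M − 32):
  Q = 121 + 56 = 177
  M = 135 − 32 = 103
  H = 137
  A = 162 − 3·177 + 4·103 − 3·137 = -368
Option 2 (M − 54, Q − 30):
  Q = 121 − 30 = 91
  M = 135 − 54 = 81
  H = 137
  A = 162 − 3·91 + 4·81 − 3·137 = -198
Option 3 (Q + 18, H − 52):
  Q = 121 + 18 = 139
  M = 135
  H = 137 − 52 = 85
  A = 162 − 3·139 + 4·135 − 3·85 = 30
Comparing — Option 1: A=-368, Option 2: A=-198, Option 3: A=30. Lowest is -368 (Option 1).

-368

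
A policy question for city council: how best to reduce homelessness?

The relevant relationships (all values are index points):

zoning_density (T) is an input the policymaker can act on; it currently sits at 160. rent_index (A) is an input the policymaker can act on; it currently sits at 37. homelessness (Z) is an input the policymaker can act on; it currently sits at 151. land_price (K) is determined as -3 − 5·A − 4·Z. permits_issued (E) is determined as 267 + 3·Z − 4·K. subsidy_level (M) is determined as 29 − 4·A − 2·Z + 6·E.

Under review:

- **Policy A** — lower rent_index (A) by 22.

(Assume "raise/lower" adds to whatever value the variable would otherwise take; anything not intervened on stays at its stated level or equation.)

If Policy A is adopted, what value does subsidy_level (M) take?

20355

Policy A (A − 22):
  A = 37 − 22 = 15
  Z = 151
  K = -3 − 5·15 − 4·151 = -682
  E = 267 + 3·151 − 4·(-682) = 3448
  M = 29 − 4·15 − 2·151 + 6·3448 = 20355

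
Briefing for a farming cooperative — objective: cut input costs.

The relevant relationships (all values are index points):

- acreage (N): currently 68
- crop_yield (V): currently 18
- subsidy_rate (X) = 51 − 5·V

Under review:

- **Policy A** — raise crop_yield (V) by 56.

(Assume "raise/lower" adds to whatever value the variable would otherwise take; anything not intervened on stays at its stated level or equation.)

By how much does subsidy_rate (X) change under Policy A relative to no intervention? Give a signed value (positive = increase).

Baseline:
  V = 18
  X = 51 − 5·18 = -39
Policy A (V + 56):
  V = 18 + 56 = 74
  X = 51 − 5·74 = -319
Change in X: -319 − (-39) = -280

-280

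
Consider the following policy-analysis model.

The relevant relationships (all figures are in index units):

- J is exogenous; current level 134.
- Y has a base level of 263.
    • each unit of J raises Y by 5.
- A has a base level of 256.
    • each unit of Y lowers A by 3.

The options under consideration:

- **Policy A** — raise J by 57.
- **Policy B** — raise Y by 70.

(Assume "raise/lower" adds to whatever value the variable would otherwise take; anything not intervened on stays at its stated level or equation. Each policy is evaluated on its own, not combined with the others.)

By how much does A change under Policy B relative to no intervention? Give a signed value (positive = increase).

-210

Baseline:
  J = 134
  Y = 263 + 5·134 = 933
  A = 256 − 3·933 = -2543
Policy B (Y + 70):
  J = 134
  Y = 263 + 5·134 (+70 from intervention) = 1003
  A = 256 − 3·1003 = -2753
Change in A: -2753 − (-2543) = -210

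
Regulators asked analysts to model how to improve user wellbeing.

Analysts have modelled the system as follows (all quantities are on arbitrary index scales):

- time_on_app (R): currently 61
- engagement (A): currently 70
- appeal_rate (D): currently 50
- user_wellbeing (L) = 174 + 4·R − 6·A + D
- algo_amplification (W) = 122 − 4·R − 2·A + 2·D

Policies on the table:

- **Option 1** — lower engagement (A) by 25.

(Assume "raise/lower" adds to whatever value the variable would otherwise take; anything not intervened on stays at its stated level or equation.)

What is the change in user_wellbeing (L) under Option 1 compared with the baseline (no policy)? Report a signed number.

Baseline:
  R = 61
  A = 70
  D = 50
  L = 174 + 4·61 − 6·70 + 50 = 48
Option 1 (A − 25):
  R = 61
  A = 70 − 25 = 45
  D = 50
  L = 174 + 4·61 − 6·45 + 50 = 198
Change in L: 198 − 48 = 150

150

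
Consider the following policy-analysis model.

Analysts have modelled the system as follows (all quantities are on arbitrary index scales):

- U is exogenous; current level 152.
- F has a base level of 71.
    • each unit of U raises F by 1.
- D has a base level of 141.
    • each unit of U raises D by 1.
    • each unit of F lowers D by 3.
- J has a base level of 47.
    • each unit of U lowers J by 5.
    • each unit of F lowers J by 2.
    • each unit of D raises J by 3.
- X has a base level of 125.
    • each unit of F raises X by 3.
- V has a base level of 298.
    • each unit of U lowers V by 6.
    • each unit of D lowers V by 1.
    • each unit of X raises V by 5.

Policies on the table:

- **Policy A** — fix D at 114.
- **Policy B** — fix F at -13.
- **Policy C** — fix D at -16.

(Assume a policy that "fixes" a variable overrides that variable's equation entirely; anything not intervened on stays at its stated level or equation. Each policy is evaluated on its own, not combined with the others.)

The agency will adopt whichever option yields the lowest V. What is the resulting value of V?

Policy A (D := 114):
  U = 152
  F = 71 + 152 = 223
  D = 114
  X = 125 + 3·223 = 794
  V = 298 − 6·152 − 114 + 5·794 = 3242
Policy B (F := -13):
  U = 152
  F = -13
  D = 141 + 152 − 3·(-13) = 332
  X = 125 + 3·(-13) = 86
  V = 298 − 6·152 − 332 + 5·86 = -516
Policy C (D := -16):
  U = 152
  F = 71 + 152 = 223
  D = -16
  X = 125 + 3·223 = 794
  V = 298 − 6·152 − (-16) + 5·794 = 3372
Comparing — Policy A: V=3242, Policy B: V=-516, Policy C: V=3372. Lowest is -516 (Policy B).

-516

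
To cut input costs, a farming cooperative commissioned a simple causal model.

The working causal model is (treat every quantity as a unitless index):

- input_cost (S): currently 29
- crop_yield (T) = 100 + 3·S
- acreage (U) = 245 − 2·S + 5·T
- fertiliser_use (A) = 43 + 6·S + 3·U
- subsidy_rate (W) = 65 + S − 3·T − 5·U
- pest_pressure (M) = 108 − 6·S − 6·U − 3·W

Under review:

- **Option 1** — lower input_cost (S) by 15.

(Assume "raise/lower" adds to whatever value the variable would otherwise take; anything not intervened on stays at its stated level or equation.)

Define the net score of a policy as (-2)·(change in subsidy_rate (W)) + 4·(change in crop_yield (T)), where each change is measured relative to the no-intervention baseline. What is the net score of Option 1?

Baseline:
  S = 29
  T = 100 + 3·29 = 187
  U = 245 − 2·29 + 5·187 = 1122
  W = 65 + 29 − 3·187 − 5·1122 = -6077
Option 1 (S − 15):
  S = 29 − 15 = 14
  T = 100 + 3·14 = 142
  U = 245 − 2·14 + 5·142 = 927
  W = 65 + 14 − 3·142 − 5·927 = -4982
ΔW = -4982 − (-6077) = 1095; ΔT = 142 − 187 = -45
Score = (-2)·1095 + 4·(-45) = -2370

-2370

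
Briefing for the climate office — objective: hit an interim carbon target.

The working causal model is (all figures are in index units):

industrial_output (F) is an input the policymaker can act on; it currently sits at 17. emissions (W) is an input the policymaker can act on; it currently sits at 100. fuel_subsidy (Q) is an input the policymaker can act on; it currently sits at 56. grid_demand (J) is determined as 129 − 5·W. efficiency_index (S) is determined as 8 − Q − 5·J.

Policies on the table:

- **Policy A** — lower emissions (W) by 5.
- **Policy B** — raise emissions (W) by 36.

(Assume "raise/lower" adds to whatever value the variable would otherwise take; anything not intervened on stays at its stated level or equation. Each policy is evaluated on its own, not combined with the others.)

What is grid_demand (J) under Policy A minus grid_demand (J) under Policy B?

205

Policy A (W − 5):
  W = 100 − 5 = 95
  J = 129 − 5·95 = -346
Policy B (W + 36):
  W = 100 + 36 = 136
  J = 129 − 5·136 = -551
J: -346 − (-551) = 205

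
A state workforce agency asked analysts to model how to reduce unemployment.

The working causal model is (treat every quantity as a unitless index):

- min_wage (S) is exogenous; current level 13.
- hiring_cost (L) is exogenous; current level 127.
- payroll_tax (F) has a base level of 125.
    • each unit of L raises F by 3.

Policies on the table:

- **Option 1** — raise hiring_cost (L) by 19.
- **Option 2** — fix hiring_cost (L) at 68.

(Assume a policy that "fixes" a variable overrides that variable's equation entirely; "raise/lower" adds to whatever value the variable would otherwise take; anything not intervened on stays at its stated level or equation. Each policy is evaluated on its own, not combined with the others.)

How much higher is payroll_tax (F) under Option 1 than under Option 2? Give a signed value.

Option 1 (L + 19):
  L = 127 + 19 = 146
  F = 125 + 3·146 = 563
Option 2 (L := 68):
  L = 68
  F = 125 + 3·68 = 329
F: 563 − 329 = 234

234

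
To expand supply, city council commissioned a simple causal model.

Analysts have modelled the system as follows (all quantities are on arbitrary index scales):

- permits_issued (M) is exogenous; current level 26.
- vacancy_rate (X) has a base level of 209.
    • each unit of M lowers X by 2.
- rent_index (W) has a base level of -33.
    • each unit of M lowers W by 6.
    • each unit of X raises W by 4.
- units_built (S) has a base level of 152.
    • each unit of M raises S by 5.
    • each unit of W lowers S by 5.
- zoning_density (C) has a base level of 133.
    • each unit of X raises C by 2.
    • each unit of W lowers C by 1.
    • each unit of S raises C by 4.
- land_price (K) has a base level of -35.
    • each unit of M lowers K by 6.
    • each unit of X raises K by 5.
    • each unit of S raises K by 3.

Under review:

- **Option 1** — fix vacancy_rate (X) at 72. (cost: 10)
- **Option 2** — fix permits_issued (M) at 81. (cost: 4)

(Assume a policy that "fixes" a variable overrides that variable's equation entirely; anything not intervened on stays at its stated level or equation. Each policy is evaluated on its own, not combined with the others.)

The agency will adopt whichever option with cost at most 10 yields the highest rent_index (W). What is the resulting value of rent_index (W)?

99

Option 1 (X := 72):
  M = 26
  X = 72
  W = -33 − 6·26 + 4·72 = 99
Option 2 (M := 81):
  M = 81
  X = 209 − 2·81 = 47
  W = -33 − 6·81 + 4·47 = -331
Comparing — Option 1: W=99, Option 2: W=-331. Highest is 99 (Option 1).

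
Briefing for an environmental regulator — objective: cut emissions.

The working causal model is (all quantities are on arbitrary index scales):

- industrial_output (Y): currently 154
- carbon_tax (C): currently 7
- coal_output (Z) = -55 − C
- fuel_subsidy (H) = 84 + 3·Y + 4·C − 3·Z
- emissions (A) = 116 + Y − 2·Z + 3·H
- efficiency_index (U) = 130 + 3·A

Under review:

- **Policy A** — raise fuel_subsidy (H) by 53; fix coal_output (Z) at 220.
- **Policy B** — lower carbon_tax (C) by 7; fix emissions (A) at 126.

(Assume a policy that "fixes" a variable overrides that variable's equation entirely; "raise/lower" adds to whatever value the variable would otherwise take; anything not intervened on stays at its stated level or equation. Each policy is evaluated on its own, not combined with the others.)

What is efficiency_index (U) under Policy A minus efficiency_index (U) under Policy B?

Policy A (H + 53, Z := 220):
  Y = 154
  C = 7
  Z = 220
  H = 84 + 3·154 + 4·7 − 3·220 (+53 from intervention) = -33
  A = 116 + 154 − 2·220 + 3·(-33) = -269
  U = 130 + 3·(-269) = -677
Policy B (C − 7, A := 126):
  Y = 154
  C = 7 − 7 = 0
  Z = -55 − 0 = -55
  H = 84 + 3·154 + 4·0 − 3·(-55) = 711
  A = 126
  U = 130 + 3·126 = 508
U: -677 − 508 = -1185

-1185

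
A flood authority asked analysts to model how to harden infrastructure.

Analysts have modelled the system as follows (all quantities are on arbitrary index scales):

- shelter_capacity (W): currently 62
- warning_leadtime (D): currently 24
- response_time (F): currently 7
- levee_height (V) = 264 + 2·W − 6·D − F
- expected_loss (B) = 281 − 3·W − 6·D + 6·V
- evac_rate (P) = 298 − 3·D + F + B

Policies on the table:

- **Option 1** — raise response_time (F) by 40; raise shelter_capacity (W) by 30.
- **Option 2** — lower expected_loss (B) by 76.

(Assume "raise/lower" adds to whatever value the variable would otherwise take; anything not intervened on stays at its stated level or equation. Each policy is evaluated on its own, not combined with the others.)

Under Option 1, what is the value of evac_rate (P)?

1676

Option 1 (F + 40, W + 30):
  W = 62 + 30 = 92
  D = 24
  F = 7 + 40 = 47
  V = 264 + 2·92 − 6·24 − 47 = 257
  B = 281 − 3·92 − 6·24 + 6·257 = 1403
  P = 298 − 3·24 + 47 + 1403 = 1676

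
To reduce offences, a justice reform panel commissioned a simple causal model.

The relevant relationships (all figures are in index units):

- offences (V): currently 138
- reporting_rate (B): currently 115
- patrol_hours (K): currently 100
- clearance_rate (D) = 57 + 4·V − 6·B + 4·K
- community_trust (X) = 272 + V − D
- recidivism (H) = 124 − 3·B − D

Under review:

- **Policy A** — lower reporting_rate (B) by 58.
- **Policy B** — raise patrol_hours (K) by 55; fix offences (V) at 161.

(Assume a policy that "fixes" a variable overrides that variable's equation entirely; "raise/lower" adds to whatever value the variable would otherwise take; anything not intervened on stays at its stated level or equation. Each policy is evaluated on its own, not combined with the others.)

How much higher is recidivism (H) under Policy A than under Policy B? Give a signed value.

Policy A (B − 58):
  V = 138
  B = 115 − 58 = 57
  K = 100
  D = 57 + 4·138 − 6·57 + 4·100 = 667
  H = 124 − 3·57 − 667 = -714
Policy B (K + 55, V := 161):
  V = 161
  B = 115
  K = 100 + 55 = 155
  D = 57 + 4·161 − 6·115 + 4·155 = 631
  H = 124 − 3·115 − 631 = -852
H: -714 − (-852) = 138

138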